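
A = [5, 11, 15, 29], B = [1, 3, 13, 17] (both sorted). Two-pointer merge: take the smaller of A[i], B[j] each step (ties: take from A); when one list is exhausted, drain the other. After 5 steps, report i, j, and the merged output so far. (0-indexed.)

i=2, j=3, merged so far=[1, 3, 5, 11, 13]

i=0 j=0: A[i]=5>B[j]=1 take 1, j++
i=0 j=1: A[i]=5>B[j]=3 take 3, j++
i=0 j=2: A[i]=5<=B[j]=13 take 5, i++
i=1 j=2: A[i]=11<=B[j]=13 take 11, i++
i=2 j=2: A[i]=15>B[j]=13 take 13, j++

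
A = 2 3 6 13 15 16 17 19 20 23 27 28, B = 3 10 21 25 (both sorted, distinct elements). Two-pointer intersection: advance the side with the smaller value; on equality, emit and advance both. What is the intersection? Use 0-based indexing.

intersection = [3]

[i=0,j=0] 2<3 → i++
[i=1,j=0] 3==3 emit → i++,j++
[i=2,j=1] 6<10 → i++
[i=3,j=1] 13>10 → j++
[i=3,j=2] 13<21 → i++
[i=4,j=2] 15<21 → i++
[i=5,j=2] 16<21 → i++
[i=6,j=2] 17<21 → i++
[i=7,j=2] 19<21 → i++
[i=8,j=2] 20<21 → i++
[i=9,j=2] 23>21 → j++
[i=9,j=3] 23<25 → i++
[i=10,j=3] 27>25 → j++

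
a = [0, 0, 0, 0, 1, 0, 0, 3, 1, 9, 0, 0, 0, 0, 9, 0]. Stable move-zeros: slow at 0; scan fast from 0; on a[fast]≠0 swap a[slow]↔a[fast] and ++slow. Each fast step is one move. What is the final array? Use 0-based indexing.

[1, 3, 1, 9, 9, 0, 0, 0, 0, 0, 0, 0, 0, 0, 0, 0]

(s=0,f=0) a[fast]=0 → fast++
(s=0,f=1) a[fast]=0 → fast++
(s=0,f=2) a[fast]=0 → fast++
(s=0,f=3) a[fast]=0 → fast++
(s=0,f=4) a[fast]=1≠0 swap→a[0]=1 → slow++,fast++
(s=1,f=5) a[fast]=0 → fast++
(s=1,f=6) a[fast]=0 → fast++
(s=1,f=7) a[fast]=3≠0 swap→a[1]=3 → slow++,fast++
(s=2,f=8) a[fast]=1≠0 swap→a[2]=1 → slow++,fast++
(s=3,f=9) a[fast]=9≠0 swap→a[3]=9 → slow++,fast++
(s=4,f=10) a[fast]=0 → fast++
(s=4,f=11) a[fast]=0 → fast++
(s=4,f=12) a[fast]=0 → fast++
(s=4,f=13) a[fast]=0 → fast++
(s=4,f=14) a[fast]=9≠0 swap→a[4]=9 → slow++,fast++
(s=5,f=15) a[fast]=0 → fast++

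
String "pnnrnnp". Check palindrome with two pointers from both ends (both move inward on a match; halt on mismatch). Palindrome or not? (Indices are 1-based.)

[1,7] 'p'=='p' → l++,r--
[2,6] 'n'=='n' → l++,r--
[3,5] 'n'=='n' → l++,r--

palindrome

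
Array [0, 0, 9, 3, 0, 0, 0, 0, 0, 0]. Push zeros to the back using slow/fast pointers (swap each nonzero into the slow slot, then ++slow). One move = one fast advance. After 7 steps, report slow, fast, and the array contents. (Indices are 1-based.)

slow=3, fast=8, a=[9, 3, 0, 0, 0, 0, 0, 0, 0, 0]

(s=1,f=1) a[fast]=0 → fast++
(s=1,f=2) a[fast]=0 → fast++
(s=1,f=3) a[fast]=9≠0 swap→a[1]=9 → slow++,fast++
(s=2,f=4) a[fast]=3≠0 swap→a[2]=3 → slow++,fast++
(s=3,f=5) a[fast]=0 → fast++
(s=3,f=6) a[fast]=0 → fast++
(s=3,f=7) a[fast]=0 → fast++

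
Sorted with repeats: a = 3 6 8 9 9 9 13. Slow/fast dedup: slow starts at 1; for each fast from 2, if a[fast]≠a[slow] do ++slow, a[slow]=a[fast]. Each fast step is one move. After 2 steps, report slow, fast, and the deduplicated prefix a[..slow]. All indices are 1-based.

slow=1 fast=2: a[fast]=6≠a[slow]=3 write a[2]=6, slow++,fast++
slow=2 fast=3: a[fast]=8≠a[slow]=6 write a[3]=8, slow++,fast++

slow=3, fast=4, prefix=[3, 6, 8]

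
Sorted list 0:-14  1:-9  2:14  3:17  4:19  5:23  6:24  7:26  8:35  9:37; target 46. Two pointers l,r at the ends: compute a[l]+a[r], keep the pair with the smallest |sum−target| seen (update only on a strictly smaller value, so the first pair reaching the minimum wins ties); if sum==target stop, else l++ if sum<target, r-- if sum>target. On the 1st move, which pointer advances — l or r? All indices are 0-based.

[0,9] -14+37=23 d=23 * → l++

l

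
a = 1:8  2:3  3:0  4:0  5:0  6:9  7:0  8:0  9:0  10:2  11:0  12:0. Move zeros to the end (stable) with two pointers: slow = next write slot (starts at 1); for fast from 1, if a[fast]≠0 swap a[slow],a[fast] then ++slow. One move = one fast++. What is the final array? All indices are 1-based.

(s=1,f=1) a[fast]=8≠0 swap→a[1]=8 → slow++,fast++
(s=2,f=2) a[fast]=3≠0 swap→a[2]=3 → slow++,fast++
(s=3,f=3) a[fast]=0 → fast++
(s=3,f=4) a[fast]=0 → fast++
(s=3,f=5) a[fast]=0 → fast++
(s=3,f=6) a[fast]=9≠0 swap→a[3]=9 → slow++,fast++
(s=4,f=7) a[fast]=0 → fast++
(s=4,f=8) a[fast]=0 → fast++
(s=4,f=9) a[fast]=0 → fast++
(s=4,f=10) a[fast]=2≠0 swap→a[4]=2 → slow++,fast++
(s=5,f=11) a[fast]=0 → fast++
(s=5,f=12) a[fast]=0 → fast++

[8, 3, 9, 2, 0, 0, 0, 0, 0, 0, 0, 0]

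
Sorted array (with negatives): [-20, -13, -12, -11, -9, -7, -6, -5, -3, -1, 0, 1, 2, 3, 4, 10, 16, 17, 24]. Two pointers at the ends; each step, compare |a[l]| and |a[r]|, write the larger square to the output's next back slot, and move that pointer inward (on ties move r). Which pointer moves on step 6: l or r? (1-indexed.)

[1,19] |-20|<=|24| out[19]=576 → r--
[1,18] |-20|>|17| out[18]=400 → l++
[2,18] |-13|<=|17| out[17]=289 → r--
[2,17] |-13|<=|16| out[16]=256 → r--
[2,16] |-13|>|10| out[15]=169 → l++
[3,16] |-12|>|10| out[14]=144 → l++

l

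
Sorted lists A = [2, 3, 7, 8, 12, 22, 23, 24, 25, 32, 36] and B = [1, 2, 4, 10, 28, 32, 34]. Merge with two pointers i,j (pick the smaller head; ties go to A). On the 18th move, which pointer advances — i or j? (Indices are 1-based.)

i

[i=1,j=1] A[i]=2>B[j]=1 take 1 → j++
[i=1,j=2] A[i]=2<=B[j]=2 take 2 → i++
[i=2,j=2] A[i]=3>B[j]=2 take 2 → j++
[i=2,j=3] A[i]=3<=B[j]=4 take 3 → i++
[i=3,j=3] A[i]=7>B[j]=4 take 4 → j++
[i=3,j=4] A[i]=7<=B[j]=10 take 7 → i++
[i=4,j=4] A[i]=8<=B[j]=10 take 8 → i++
[i=5,j=4] A[i]=12>B[j]=10 take 10 → j++
[i=5,j=5] A[i]=12<=B[j]=28 take 12 → i++
[i=6,j=5] A[i]=22<=B[j]=28 take 22 → i++
[i=7,j=5] A[i]=23<=B[j]=28 take 23 → i++
[i=8,j=5] A[i]=24<=B[j]=28 take 24 → i++
[i=9,j=5] A[i]=25<=B[j]=28 take 25 → i++
[i=10,j=5] A[i]=32>B[j]=28 take 28 → j++
[i=10,j=6] A[i]=32<=B[j]=32 take 32 → i++
[i=11,j=6] A[i]=36>B[j]=32 take 32 → j++
[i=11,j=7] A[i]=36>B[j]=34 take 34 → j++
[i=11,j=8] B done, take A[i]=36 → i++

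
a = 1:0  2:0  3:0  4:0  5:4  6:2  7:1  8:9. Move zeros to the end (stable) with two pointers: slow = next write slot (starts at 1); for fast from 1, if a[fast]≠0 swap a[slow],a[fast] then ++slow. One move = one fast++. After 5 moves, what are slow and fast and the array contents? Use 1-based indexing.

(s=1,f=1) a[fast]=0 → fast++
(s=1,f=2) a[fast]=0 → fast++
(s=1,f=3) a[fast]=0 → fast++
(s=1,f=4) a[fast]=0 → fast++
(s=1,f=5) a[fast]=4≠0 swap→a[1]=4 → slow++,fast++

slow=2, fast=6, a=[4, 0, 0, 0, 0, 2, 1, 9]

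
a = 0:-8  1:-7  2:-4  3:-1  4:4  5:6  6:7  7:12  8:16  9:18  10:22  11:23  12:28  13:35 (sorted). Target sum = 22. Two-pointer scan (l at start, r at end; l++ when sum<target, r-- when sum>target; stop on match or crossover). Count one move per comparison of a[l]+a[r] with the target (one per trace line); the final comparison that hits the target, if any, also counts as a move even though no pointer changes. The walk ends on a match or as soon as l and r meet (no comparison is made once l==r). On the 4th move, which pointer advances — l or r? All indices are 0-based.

l=0 r=13: -8+35=27 >22, r--
l=0 r=12: -8+28=20 <22, l++
l=1 r=12: -7+28=21 <22, l++
l=2 r=12: -4+28=24 >22, r--

r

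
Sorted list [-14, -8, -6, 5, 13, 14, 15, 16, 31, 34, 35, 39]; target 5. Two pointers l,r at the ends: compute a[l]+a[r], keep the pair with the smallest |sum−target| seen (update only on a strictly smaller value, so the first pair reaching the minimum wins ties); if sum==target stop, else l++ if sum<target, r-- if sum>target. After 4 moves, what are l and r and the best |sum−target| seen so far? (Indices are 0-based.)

[0,11] -14+39=25 d=20 * → r--
[0,10] -14+35=21 d=16 * → r--
[0,9] -14+34=20 d=15 * → r--
[0,8] -14+31=17 d=12 * → r--

l=0, r=7, best |Δ|=12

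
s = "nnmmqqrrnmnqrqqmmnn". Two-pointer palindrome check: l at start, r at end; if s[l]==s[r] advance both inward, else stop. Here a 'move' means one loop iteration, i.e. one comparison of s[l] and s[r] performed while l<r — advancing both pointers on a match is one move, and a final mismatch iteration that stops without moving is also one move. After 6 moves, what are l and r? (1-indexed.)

l=7, r=13

[1,19] 'n'=='n' → l++,r--
[2,18] 'n'=='n' → l++,r--
[3,17] 'm'=='m' → l++,r--
[4,16] 'm'=='m' → l++,r--
[5,15] 'q'=='q' → l++,r--
[6,14] 'q'=='q' → l++,r--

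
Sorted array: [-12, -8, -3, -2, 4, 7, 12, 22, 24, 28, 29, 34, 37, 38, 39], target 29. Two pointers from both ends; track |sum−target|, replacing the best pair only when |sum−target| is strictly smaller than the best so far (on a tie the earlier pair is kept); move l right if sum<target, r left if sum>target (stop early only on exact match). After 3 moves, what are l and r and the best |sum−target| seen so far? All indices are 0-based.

l=0 r=14: -12+39=27 d=2 *, l++
l=1 r=14: -8+39=31 d=2, r--
l=1 r=13: -8+38=30 d=1 *, r--

l=1, r=12, best |Δ|=1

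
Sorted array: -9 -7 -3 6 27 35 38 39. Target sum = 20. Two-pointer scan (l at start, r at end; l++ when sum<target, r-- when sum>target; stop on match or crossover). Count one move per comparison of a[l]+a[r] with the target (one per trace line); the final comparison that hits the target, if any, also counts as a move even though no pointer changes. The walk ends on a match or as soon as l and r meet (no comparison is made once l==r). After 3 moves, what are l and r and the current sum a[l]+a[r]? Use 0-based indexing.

l=0, r=4, sum=18

l=0 r=7: -9+39=30 >20, r--
l=0 r=6: -9+38=29 >20, r--
l=0 r=5: -9+35=26 >20, r--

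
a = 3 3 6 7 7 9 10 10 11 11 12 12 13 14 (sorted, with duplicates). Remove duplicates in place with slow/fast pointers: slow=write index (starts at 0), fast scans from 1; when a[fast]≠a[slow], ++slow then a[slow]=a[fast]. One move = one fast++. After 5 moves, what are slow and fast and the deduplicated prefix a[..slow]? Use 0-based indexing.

(s=0,f=1) a[fast]=3=a[slow] dup → fast++
(s=0,f=2) a[fast]=6≠a[slow]=3 write a[1]=6 → slow++,fast++
(s=1,f=3) a[fast]=7≠a[slow]=6 write a[2]=7 → slow++,fast++
(s=2,f=4) a[fast]=7=a[slow] dup → fast++
(s=2,f=5) a[fast]=9≠a[slow]=7 write a[3]=9 → slow++,fast++

slow=3, fast=6, prefix=[3, 6, 7, 9]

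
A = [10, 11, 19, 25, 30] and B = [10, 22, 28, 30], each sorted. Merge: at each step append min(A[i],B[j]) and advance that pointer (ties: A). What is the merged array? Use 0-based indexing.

[10, 10, 11, 19, 22, 25, 28, 30, 30]

[i=0,j=0] A[i]=10<=B[j]=10 take 10 → i++
[i=1,j=0] A[i]=11>B[j]=10 take 10 → j++
[i=1,j=1] A[i]=11<=B[j]=22 take 11 → i++
[i=2,j=1] A[i]=19<=B[j]=22 take 19 → i++
[i=3,j=1] A[i]=25>B[j]=22 take 22 → j++
[i=3,j=2] A[i]=25<=B[j]=28 take 25 → i++
[i=4,j=2] A[i]=30>B[j]=28 take 28 → j++
[i=4,j=3] A[i]=30<=B[j]=30 take 30 → i++
[i=5,j=3] A done, take B[j]=30 → j++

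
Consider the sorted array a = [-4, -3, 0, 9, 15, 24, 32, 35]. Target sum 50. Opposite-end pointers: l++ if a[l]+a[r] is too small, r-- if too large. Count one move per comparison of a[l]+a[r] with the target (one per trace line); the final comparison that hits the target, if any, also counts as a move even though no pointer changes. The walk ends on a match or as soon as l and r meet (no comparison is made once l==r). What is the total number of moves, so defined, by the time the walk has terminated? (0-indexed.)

5 moves

l=0 r=7: -4+35=31 <50, l++
l=1 r=7: -3+35=32 <50, l++
l=2 r=7: 0+35=35 <50, l++
l=3 r=7: 9+35=44 <50, l++
l=4 r=7: 15+35=50, found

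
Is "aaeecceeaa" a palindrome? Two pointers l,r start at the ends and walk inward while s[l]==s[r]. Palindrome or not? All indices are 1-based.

palindrome

[1,10] 'a'=='a' → l++,r--
[2,9] 'a'=='a' → l++,r--
[3,8] 'e'=='e' → l++,r--
[4,7] 'e'=='e' → l++,r--
[5,6] 'c'=='c' → l++,r--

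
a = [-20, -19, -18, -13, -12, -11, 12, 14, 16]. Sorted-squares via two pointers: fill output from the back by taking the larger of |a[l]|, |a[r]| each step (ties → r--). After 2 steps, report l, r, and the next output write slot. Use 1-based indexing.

l=3, r=9, next write slot=7

l=1 r=9: |-20|>|16| out[9]=400, l++
l=2 r=9: |-19|>|16| out[8]=361, l++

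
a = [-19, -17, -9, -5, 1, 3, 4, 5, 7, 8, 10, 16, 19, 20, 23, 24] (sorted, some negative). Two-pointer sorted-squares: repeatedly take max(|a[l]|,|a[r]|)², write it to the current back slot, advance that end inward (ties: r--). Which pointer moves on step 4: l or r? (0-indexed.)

l=0 r=15: |-19|<=|24| out[15]=576, r--
l=0 r=14: |-19|<=|23| out[14]=529, r--
l=0 r=13: |-19|<=|20| out[13]=400, r--
l=0 r=12: |-19|<=|19| out[12]=361, r--

r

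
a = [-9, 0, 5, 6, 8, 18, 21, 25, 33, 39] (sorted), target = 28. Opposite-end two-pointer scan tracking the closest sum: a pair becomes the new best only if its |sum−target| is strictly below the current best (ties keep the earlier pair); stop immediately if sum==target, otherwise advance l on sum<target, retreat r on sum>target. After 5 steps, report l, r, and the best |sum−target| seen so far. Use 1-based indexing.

[1,10] -9+39=30 d=2 * → r--
[1,9] -9+33=24 d=4 → l++
[2,9] 0+33=33 d=5 → r--
[2,8] 0+25=25 d=3 → l++
[3,8] 5+25=30 d=2 → r--

l=3, r=7, best |Δ|=2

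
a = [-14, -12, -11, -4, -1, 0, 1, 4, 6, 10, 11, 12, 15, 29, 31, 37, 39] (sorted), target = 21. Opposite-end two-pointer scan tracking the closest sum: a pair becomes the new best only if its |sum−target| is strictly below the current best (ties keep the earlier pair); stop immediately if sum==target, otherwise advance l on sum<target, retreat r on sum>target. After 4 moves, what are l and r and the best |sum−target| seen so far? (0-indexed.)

l=2, r=14, best |Δ|=2

[0,16] -14+39=25 d=4 * → r--
[0,15] -14+37=23 d=2 * → r--
[0,14] -14+31=17 d=4 → l++
[1,14] -12+31=19 d=2 → l++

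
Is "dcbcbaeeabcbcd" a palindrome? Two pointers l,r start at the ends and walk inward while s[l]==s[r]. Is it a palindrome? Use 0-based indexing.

l=0 r=13: 'd'=='d', l++,r--
l=1 r=12: 'c'=='c', l++,r--
l=2 r=11: 'b'=='b', l++,r--
l=3 r=10: 'c'=='c', l++,r--
l=4 r=9: 'b'=='b', l++,r--
l=5 r=8: 'a'=='a', l++,r--
l=6 r=7: 'e'=='e', l++,r--

palindrome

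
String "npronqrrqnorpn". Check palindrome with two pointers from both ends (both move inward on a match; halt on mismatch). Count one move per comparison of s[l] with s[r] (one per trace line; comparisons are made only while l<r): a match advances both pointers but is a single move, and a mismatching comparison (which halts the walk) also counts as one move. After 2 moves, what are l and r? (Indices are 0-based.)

l=2, r=11

l=0 r=13: 'n'=='n', l++,r--
l=1 r=12: 'p'=='p', l++,r--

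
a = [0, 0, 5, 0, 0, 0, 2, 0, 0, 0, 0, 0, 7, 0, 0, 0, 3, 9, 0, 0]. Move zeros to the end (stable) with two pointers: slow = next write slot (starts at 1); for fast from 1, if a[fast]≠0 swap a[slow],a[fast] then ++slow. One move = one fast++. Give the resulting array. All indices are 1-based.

[5, 2, 7, 3, 9, 0, 0, 0, 0, 0, 0, 0, 0, 0, 0, 0, 0, 0, 0, 0]

(s=1,f=1) a[fast]=0 → fast++
(s=1,f=2) a[fast]=0 → fast++
(s=1,f=3) a[fast]=5≠0 swap→a[1]=5 → slow++,fast++
(s=2,f=4) a[fast]=0 → fast++
(s=2,f=5) a[fast]=0 → fast++
(s=2,f=6) a[fast]=0 → fast++
(s=2,f=7) a[fast]=2≠0 swap→a[2]=2 → slow++,fast++
(s=3,f=8) a[fast]=0 → fast++
(s=3,f=9) a[fast]=0 → fast++
(s=3,f=10) a[fast]=0 → fast++
(s=3,f=11) a[fast]=0 → fast++
(s=3,f=12) a[fast]=0 → fast++
(s=3,f=13) a[fast]=7≠0 swap→a[3]=7 → slow++,fast++
(s=4,f=14) a[fast]=0 → fast++
(s=4,f=15) a[fast]=0 → fast++
(s=4,f=16) a[fast]=0 → fast++
(s=4,f=17) a[fast]=3≠0 swap→a[4]=3 → slow++,fast++
(s=5,f=18) a[fast]=9≠0 swap→a[5]=9 → slow++,fast++
(s=6,f=19) a[fast]=0 → fast++
(s=6,f=20) a[fast]=0 → fast++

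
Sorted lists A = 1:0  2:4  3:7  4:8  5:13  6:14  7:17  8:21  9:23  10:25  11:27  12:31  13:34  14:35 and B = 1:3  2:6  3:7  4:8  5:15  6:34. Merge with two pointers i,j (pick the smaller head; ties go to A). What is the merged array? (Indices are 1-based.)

[i=1,j=1] A[i]=0<=B[j]=3 take 0 → i++
[i=2,j=1] A[i]=4>B[j]=3 take 3 → j++
[i=2,j=2] A[i]=4<=B[j]=6 take 4 → i++
[i=3,j=2] A[i]=7>B[j]=6 take 6 → j++
[i=3,j=3] A[i]=7<=B[j]=7 take 7 → i++
[i=4,j=3] A[i]=8>B[j]=7 take 7 → j++
[i=4,j=4] A[i]=8<=B[j]=8 take 8 → i++
[i=5,j=4] A[i]=13>B[j]=8 take 8 → j++
[i=5,j=5] A[i]=13<=B[j]=15 take 13 → i++
[i=6,j=5] A[i]=14<=B[j]=15 take 14 → i++
[i=7,j=5] A[i]=17>B[j]=15 take 15 → j++
[i=7,j=6] A[i]=17<=B[j]=34 take 17 → i++
[i=8,j=6] A[i]=21<=B[j]=34 take 21 → i++
[i=9,j=6] A[i]=23<=B[j]=34 take 23 → i++
[i=10,j=6] A[i]=25<=B[j]=34 take 25 → i++
[i=11,j=6] A[i]=27<=B[j]=34 take 27 → i++
[i=12,j=6] A[i]=31<=B[j]=34 take 31 → i++
[i=13,j=6] A[i]=34<=B[j]=34 take 34 → i++
[i=14,j=6] A[i]=35>B[j]=34 take 34 → j++
[i=14,j=7] B done, take A[i]=35 → i++

[0, 3, 4, 6, 7, 7, 8, 8, 13, 14, 15, 17, 21, 23, 25, 27, 31, 34, 34, 35]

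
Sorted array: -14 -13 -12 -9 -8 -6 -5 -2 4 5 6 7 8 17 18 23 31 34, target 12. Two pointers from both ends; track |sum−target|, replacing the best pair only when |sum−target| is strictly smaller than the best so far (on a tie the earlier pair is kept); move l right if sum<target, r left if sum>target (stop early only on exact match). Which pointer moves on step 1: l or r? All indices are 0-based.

r

l=0 r=17: -14+34=20 d=8 *, r--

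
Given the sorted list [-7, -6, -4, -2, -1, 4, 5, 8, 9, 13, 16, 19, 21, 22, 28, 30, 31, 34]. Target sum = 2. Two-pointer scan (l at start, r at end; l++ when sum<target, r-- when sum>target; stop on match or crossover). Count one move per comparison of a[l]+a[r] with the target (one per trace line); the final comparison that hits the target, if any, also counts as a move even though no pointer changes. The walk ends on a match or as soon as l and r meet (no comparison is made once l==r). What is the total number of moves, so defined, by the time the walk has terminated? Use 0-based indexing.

[0,17] -7+34=27 >2 → r--
[0,16] -7+31=24 >2 → r--
[0,15] -7+30=23 >2 → r--
[0,14] -7+28=21 >2 → r--
[0,13] -7+22=15 >2 → r--
[0,12] -7+21=14 >2 → r--
[0,11] -7+19=12 >2 → r--
[0,10] -7+16=9 >2 → r--
[0,9] -7+13=6 >2 → r--
[0,8] -7+9=2 → found

10 moves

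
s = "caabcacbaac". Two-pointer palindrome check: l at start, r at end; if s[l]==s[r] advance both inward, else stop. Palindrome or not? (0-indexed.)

palindrome

[0,10] 'c'=='c' → l++,r--
[1,9] 'a'=='a' → l++,r--
[2,8] 'a'=='a' → l++,r--
[3,7] 'b'=='b' → l++,r--
[4,6] 'c'=='c' → l++,r--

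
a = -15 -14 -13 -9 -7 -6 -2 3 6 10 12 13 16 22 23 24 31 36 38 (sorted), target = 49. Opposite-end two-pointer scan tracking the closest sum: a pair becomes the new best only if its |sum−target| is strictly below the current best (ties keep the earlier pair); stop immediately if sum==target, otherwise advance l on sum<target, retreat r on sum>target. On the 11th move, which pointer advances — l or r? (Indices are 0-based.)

r

l=0 r=18: -15+38=23 d=26 *, l++
l=1 r=18: -14+38=24 d=25 *, l++
l=2 r=18: -13+38=25 d=24 *, l++
l=3 r=18: -9+38=29 d=20 *, l++
l=4 r=18: -7+38=31 d=18 *, l++
l=5 r=18: -6+38=32 d=17 *, l++
l=6 r=18: -2+38=36 d=13 *, l++
l=7 r=18: 3+38=41 d=8 *, l++
l=8 r=18: 6+38=44 d=5 *, l++
l=9 r=18: 10+38=48 d=1 *, l++
l=10 r=18: 12+38=50 d=1, r--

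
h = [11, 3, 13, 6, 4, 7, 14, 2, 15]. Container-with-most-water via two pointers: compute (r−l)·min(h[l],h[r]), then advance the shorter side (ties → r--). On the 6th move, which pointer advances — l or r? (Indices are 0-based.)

[0,8] min(11,15)*8=88 best=88 * → l++
[1,8] min(3,15)*7=21 best=88 → l++
[2,8] min(13,15)*6=78 best=88 → l++
[3,8] min(6,15)*5=30 best=88 → l++
[4,8] min(4,15)*4=16 best=88 → l++
[5,8] min(7,15)*3=21 best=88 → l++

l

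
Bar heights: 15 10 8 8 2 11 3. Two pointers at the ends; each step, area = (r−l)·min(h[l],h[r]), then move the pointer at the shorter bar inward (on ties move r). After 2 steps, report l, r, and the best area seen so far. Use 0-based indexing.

l=0 r=6: min(15,3)*6=18 best=18 *, r--
l=0 r=5: min(15,11)*5=55 best=55 *, r--

l=0, r=4, best area=55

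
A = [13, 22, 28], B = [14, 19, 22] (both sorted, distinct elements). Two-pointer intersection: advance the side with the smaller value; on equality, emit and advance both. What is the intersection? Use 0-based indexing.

[i=0,j=0] 13<14 → i++
[i=1,j=0] 22>14 → j++
[i=1,j=1] 22>19 → j++
[i=1,j=2] 22==22 emit → i++,j++

intersection = [22]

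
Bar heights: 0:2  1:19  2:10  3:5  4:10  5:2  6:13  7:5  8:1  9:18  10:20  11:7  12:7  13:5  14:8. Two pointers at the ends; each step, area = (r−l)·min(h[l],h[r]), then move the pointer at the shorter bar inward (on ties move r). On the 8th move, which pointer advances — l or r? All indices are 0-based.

[0,14] min(2,8)*14=28 best=28 * → l++
[1,14] min(19,8)*13=104 best=104 * → r--
[1,13] min(19,5)*12=60 best=104 → r--
[1,12] min(19,7)*11=77 best=104 → r--
[1,11] min(19,7)*10=70 best=104 → r--
[1,10] min(19,20)*9=171 best=171 * → l++
[2,10] min(10,20)*8=80 best=171 → l++
[3,10] min(5,20)*7=35 best=171 → l++

l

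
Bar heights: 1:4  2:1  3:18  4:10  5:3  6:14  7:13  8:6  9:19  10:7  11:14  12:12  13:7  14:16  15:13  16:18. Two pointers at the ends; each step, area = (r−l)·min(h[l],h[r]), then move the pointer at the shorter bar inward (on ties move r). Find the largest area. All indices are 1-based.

max area = 234

[1,16] min(4,18)*15=60 best=60 * → l++
[2,16] min(1,18)*14=14 best=60 → l++
[3,16] min(18,18)*13=234 best=234 * → r--
[3,15] min(18,13)*12=156 best=234 → r--
[3,14] min(18,16)*11=176 best=234 → r--
[3,13] min(18,7)*10=70 best=234 → r--
[3,12] min(18,12)*9=108 best=234 → r--
[3,11] min(18,14)*8=112 best=234 → r--
[3,10] min(18,7)*7=49 best=234 → r--
[3,9] min(18,19)*6=108 best=234 → l++
[4,9] min(10,19)*5=50 best=234 → l++
[5,9] min(3,19)*4=12 best=234 → l++
[6,9] min(14,19)*3=42 best=234 → l++
[7,9] min(13,19)*2=26 best=234 → l++
[8,9] min(6,19)*1=6 best=234 → l++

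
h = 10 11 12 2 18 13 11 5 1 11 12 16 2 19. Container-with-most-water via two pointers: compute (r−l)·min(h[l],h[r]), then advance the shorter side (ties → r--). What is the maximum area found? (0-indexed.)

l=0 r=13: min(10,19)*13=130 best=130 *, l++
l=1 r=13: min(11,19)*12=132 best=132 *, l++
l=2 r=13: min(12,19)*11=132 best=132, l++
l=3 r=13: min(2,19)*10=20 best=132, l++
l=4 r=13: min(18,19)*9=162 best=162 *, l++
l=5 r=13: min(13,19)*8=104 best=162, l++
l=6 r=13: min(11,19)*7=77 best=162, l++
l=7 r=13: min(5,19)*6=30 best=162, l++
l=8 r=13: min(1,19)*5=5 best=162, l++
l=9 r=13: min(11,19)*4=44 best=162, l++
l=10 r=13: min(12,19)*3=36 best=162, l++
l=11 r=13: min(16,19)*2=32 best=162, l++
l=12 r=13: min(2,19)*1=2 best=162, l++

max area = 162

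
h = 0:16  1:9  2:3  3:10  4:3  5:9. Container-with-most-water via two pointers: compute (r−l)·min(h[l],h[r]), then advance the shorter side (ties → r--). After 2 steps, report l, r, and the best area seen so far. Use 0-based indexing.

l=0 r=5: min(16,9)*5=45 best=45 *, r--
l=0 r=4: min(16,3)*4=12 best=45, r--

l=0, r=3, best area=45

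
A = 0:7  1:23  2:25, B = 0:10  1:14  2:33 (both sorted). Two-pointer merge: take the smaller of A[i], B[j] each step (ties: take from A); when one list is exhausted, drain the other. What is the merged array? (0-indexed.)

i=0 j=0: A[i]=7<=B[j]=10 take 7, i++
i=1 j=0: A[i]=23>B[j]=10 take 10, j++
i=1 j=1: A[i]=23>B[j]=14 take 14, j++
i=1 j=2: A[i]=23<=B[j]=33 take 23, i++
i=2 j=2: A[i]=25<=B[j]=33 take 25, i++
i=3 j=2: A done, take B[j]=33, j++

[7, 10, 14, 23, 25, 33]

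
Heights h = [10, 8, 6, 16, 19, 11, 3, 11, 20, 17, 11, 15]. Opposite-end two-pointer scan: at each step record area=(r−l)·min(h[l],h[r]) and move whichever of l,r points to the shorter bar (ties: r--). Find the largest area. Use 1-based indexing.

max area = 120

l=1 r=12: min(10,15)*11=110 best=110 *, l++
l=2 r=12: min(8,15)*10=80 best=110, l++
l=3 r=12: min(6,15)*9=54 best=110, l++
l=4 r=12: min(16,15)*8=120 best=120 *, r--
l=4 r=11: min(16,11)*7=77 best=120, r--
l=4 r=10: min(16,17)*6=96 best=120, l++
l=5 r=10: min(19,17)*5=85 best=120, r--
l=5 r=9: min(19,20)*4=76 best=120, l++
l=6 r=9: min(11,20)*3=33 best=120, l++
l=7 r=9: min(3,20)*2=6 best=120, l++
l=8 r=9: min(11,20)*1=11 best=120, l++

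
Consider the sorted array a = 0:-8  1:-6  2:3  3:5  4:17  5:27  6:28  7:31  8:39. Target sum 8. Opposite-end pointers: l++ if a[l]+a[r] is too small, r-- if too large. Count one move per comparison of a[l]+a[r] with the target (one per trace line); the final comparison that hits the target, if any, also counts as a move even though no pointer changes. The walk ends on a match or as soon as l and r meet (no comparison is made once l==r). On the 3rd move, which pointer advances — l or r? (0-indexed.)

l=0 r=8: -8+39=31 >8, r--
l=0 r=7: -8+31=23 >8, r--
l=0 r=6: -8+28=20 >8, r--

r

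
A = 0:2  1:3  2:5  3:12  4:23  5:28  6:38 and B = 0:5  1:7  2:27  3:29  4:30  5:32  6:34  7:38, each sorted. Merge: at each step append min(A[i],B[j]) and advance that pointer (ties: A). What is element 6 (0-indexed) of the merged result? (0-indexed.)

i=0 j=0: A[i]=2<=B[j]=5 take 2, i++
i=1 j=0: A[i]=3<=B[j]=5 take 3, i++
i=2 j=0: A[i]=5<=B[j]=5 take 5, i++
i=3 j=0: A[i]=12>B[j]=5 take 5, j++
i=3 j=1: A[i]=12>B[j]=7 take 7, j++
i=3 j=2: A[i]=12<=B[j]=27 take 12, i++
i=4 j=2: A[i]=23<=B[j]=27 take 23, i++
i=5 j=2: A[i]=28>B[j]=27 take 27, j++
i=5 j=3: A[i]=28<=B[j]=29 take 28, i++
i=6 j=3: A[i]=38>B[j]=29 take 29, j++
i=6 j=4: A[i]=38>B[j]=30 take 30, j++
i=6 j=5: A[i]=38>B[j]=32 take 32, j++
i=6 j=6: A[i]=38>B[j]=34 take 34, j++
i=6 j=7: A[i]=38<=B[j]=38 take 38, i++
i=7 j=7: A done, take B[j]=38, j++

merged[6] = 23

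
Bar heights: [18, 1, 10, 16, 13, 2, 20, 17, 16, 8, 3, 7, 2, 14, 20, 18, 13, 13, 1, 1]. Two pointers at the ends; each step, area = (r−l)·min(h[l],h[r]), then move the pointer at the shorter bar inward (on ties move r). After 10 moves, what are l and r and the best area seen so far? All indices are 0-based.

l=5, r=14, best area=270

l=0 r=19: min(18,1)*19=19 best=19 *, r--
l=0 r=18: min(18,1)*18=18 best=19, r--
l=0 r=17: min(18,13)*17=221 best=221 *, r--
l=0 r=16: min(18,13)*16=208 best=221, r--
l=0 r=15: min(18,18)*15=270 best=270 *, r--
l=0 r=14: min(18,20)*14=252 best=270, l++
l=1 r=14: min(1,20)*13=13 best=270, l++
l=2 r=14: min(10,20)*12=120 best=270, l++
l=3 r=14: min(16,20)*11=176 best=270, l++
l=4 r=14: min(13,20)*10=130 best=270, l++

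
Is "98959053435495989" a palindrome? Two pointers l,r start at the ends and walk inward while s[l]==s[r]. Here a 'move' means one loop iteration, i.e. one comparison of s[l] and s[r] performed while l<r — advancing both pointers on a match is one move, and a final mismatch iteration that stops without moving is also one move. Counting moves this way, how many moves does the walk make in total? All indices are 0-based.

[0,16] '9'=='9' → l++,r--
[1,15] '8'=='8' → l++,r--
[2,14] '9'=='9' → l++,r--
[3,13] '5'=='5' → l++,r--
[4,12] '9'=='9' → l++,r--
[5,11] '0'!='4' → stop

6 moves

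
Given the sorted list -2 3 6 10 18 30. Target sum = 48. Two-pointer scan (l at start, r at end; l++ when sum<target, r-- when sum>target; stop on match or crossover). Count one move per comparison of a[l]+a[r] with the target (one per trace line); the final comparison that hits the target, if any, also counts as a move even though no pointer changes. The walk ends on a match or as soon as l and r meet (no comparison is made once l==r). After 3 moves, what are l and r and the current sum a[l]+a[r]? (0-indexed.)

[0,5] -2+30=28 <48 → l++
[1,5] 3+30=33 <48 → l++
[2,5] 6+30=36 <48 → l++

l=3, r=5, sum=40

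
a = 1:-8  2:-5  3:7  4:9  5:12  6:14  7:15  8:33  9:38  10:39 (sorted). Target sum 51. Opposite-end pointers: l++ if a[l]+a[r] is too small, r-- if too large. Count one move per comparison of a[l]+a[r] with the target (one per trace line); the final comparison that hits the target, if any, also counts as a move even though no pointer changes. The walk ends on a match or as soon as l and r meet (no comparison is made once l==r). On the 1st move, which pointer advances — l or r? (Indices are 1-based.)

l

l=1 r=10: -8+39=31 <51, l++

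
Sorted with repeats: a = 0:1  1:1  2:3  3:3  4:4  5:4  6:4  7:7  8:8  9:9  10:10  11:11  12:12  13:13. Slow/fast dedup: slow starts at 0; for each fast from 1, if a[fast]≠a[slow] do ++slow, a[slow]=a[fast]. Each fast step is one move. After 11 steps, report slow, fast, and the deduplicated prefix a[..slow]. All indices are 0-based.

slow=7, fast=12, prefix=[1, 3, 4, 7, 8, 9, 10, 11]

slow=0 fast=1: a[fast]=1=a[slow] dup, fast++
slow=0 fast=2: a[fast]=3≠a[slow]=1 write a[1]=3, slow++,fast++
slow=1 fast=3: a[fast]=3=a[slow] dup, fast++
slow=1 fast=4: a[fast]=4≠a[slow]=3 write a[2]=4, slow++,fast++
slow=2 fast=5: a[fast]=4=a[slow] dup, fast++
slow=2 fast=6: a[fast]=4=a[slow] dup, fast++
slow=2 fast=7: a[fast]=7≠a[slow]=4 write a[3]=7, slow++,fast++
slow=3 fast=8: a[fast]=8≠a[slow]=7 write a[4]=8, slow++,fast++
slow=4 fast=9: a[fast]=9≠a[slow]=8 write a[5]=9, slow++,fast++
slow=5 fast=10: a[fast]=10≠a[slow]=9 write a[6]=10, slow++,fast++
slow=6 fast=11: a[fast]=11≠a[slow]=10 write a[7]=11, slow++,fast++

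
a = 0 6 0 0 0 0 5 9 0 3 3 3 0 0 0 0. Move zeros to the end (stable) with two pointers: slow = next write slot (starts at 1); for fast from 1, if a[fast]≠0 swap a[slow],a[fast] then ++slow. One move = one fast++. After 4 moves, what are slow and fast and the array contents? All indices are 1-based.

slow=2, fast=5, a=[6, 0, 0, 0, 0, 0, 5, 9, 0, 3, 3, 3, 0, 0, 0, 0]

(s=1,f=1) a[fast]=0 → fast++
(s=1,f=2) a[fast]=6≠0 swap→a[1]=6 → slow++,fast++
(s=2,f=3) a[fast]=0 → fast++
(s=2,f=4) a[fast]=0 → fast++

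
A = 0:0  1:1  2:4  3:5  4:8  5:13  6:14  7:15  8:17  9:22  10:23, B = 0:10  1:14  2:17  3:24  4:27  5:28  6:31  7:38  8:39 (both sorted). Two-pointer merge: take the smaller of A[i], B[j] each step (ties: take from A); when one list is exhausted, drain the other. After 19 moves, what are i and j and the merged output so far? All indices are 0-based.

i=11, j=8, merged so far=[0, 1, 4, 5, 8, 10, 13, 14, 14, 15, 17, 17, 22, 23, 24, 27, 28, 31, 38]

i=0 j=0: A[i]=0<=B[j]=10 take 0, i++
i=1 j=0: A[i]=1<=B[j]=10 take 1, i++
i=2 j=0: A[i]=4<=B[j]=10 take 4, i++
i=3 j=0: A[i]=5<=B[j]=10 take 5, i++
i=4 j=0: A[i]=8<=B[j]=10 take 8, i++
i=5 j=0: A[i]=13>B[j]=10 take 10, j++
i=5 j=1: A[i]=13<=B[j]=14 take 13, i++
i=6 j=1: A[i]=14<=B[j]=14 take 14, i++
i=7 j=1: A[i]=15>B[j]=14 take 14, j++
i=7 j=2: A[i]=15<=B[j]=17 take 15, i++
i=8 j=2: A[i]=17<=B[j]=17 take 17, i++
i=9 j=2: A[i]=22>B[j]=17 take 17, j++
i=9 j=3: A[i]=22<=B[j]=24 take 22, i++
i=10 j=3: A[i]=23<=B[j]=24 take 23, i++
i=11 j=3: A done, take B[j]=24, j++
i=11 j=4: A done, take B[j]=27, j++
i=11 j=5: A done, take B[j]=28, j++
i=11 j=6: A done, take B[j]=31, j++
i=11 j=7: A done, take B[j]=38, j++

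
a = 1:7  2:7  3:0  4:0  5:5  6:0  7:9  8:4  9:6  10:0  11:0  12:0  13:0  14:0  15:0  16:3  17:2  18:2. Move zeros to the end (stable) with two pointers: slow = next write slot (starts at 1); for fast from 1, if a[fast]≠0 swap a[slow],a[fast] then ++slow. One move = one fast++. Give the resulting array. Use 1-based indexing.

slow=1 fast=1: a[fast]=7≠0 swap→a[1]=7, slow++,fast++
slow=2 fast=2: a[fast]=7≠0 swap→a[2]=7, slow++,fast++
slow=3 fast=3: a[fast]=0, fast++
slow=3 fast=4: a[fast]=0, fast++
slow=3 fast=5: a[fast]=5≠0 swap→a[3]=5, slow++,fast++
slow=4 fast=6: a[fast]=0, fast++
slow=4 fast=7: a[fast]=9≠0 swap→a[4]=9, slow++,fast++
slow=5 fast=8: a[fast]=4≠0 swap→a[5]=4, slow++,fast++
slow=6 fast=9: a[fast]=6≠0 swap→a[6]=6, slow++,fast++
slow=7 fast=10: a[fast]=0, fast++
slow=7 fast=11: a[fast]=0, fast++
slow=7 fast=12: a[fast]=0, fast++
slow=7 fast=13: a[fast]=0, fast++
slow=7 fast=14: a[fast]=0, fast++
slow=7 fast=15: a[fast]=0, fast++
slow=7 fast=16: a[fast]=3≠0 swap→a[7]=3, slow++,fast++
slow=8 fast=17: a[fast]=2≠0 swap→a[8]=2, slow++,fast++
slow=9 fast=18: a[fast]=2≠0 swap→a[9]=2, slow++,fast++

[7, 7, 5, 9, 4, 6, 3, 2, 2, 0, 0, 0, 0, 0, 0, 0, 0, 0]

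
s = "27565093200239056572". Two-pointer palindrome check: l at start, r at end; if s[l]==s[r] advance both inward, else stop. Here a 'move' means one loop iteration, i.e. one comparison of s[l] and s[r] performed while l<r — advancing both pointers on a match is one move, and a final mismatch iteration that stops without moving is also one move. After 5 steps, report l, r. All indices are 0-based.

[0,19] '2'=='2' → l++,r--
[1,18] '7'=='7' → l++,r--
[2,17] '5'=='5' → l++,r--
[3,16] '6'=='6' → l++,r--
[4,15] '5'=='5' → l++,r--

l=5, r=14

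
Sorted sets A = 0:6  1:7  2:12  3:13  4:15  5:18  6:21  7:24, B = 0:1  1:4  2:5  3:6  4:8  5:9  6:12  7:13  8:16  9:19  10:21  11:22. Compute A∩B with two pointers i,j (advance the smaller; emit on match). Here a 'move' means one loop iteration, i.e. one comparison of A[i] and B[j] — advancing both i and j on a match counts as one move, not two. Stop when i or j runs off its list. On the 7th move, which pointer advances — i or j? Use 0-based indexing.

[i=0,j=0] 6>1 → j++
[i=0,j=1] 6>4 → j++
[i=0,j=2] 6>5 → j++
[i=0,j=3] 6==6 emit → i++,j++
[i=1,j=4] 7<8 → i++
[i=2,j=4] 12>8 → j++
[i=2,j=5] 12>9 → j++

j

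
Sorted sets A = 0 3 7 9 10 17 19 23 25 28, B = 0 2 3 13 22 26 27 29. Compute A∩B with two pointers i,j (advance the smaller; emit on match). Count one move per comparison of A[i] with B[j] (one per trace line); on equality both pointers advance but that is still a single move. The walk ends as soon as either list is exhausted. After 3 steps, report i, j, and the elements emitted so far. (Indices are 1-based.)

[i=1,j=1] 0==0 emit → i++,j++
[i=2,j=2] 3>2 → j++
[i=2,j=3] 3==3 emit → i++,j++

i=3, j=4, emitted=[0, 3]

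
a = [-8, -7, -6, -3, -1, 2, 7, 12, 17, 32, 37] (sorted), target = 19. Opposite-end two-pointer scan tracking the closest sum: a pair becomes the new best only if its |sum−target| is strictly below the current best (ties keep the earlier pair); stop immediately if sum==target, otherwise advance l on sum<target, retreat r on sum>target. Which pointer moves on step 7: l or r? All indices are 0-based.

l=0 r=10: -8+37=29 d=10 *, r--
l=0 r=9: -8+32=24 d=5 *, r--
l=0 r=8: -8+17=9 d=10, l++
l=1 r=8: -7+17=10 d=9, l++
l=2 r=8: -6+17=11 d=8, l++
l=3 r=8: -3+17=14 d=5, l++
l=4 r=8: -1+17=16 d=3 *, l++

l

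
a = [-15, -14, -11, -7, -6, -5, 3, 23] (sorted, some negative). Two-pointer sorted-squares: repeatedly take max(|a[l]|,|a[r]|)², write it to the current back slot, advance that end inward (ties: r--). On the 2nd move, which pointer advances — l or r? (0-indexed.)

l=0 r=7: |-15|<=|23| out[7]=529, r--
l=0 r=6: |-15|>|3| out[6]=225, l++

l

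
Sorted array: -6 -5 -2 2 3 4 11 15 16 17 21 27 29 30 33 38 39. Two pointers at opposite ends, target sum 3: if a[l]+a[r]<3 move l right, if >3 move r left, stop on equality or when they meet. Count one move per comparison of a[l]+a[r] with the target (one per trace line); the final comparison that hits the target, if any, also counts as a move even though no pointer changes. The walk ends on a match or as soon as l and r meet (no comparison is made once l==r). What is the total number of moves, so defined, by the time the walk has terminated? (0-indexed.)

l=0 r=16: -6+39=33 >3, r--
l=0 r=15: -6+38=32 >3, r--
l=0 r=14: -6+33=27 >3, r--
l=0 r=13: -6+30=24 >3, r--
l=0 r=12: -6+29=23 >3, r--
l=0 r=11: -6+27=21 >3, r--
l=0 r=10: -6+21=15 >3, r--
l=0 r=9: -6+17=11 >3, r--
l=0 r=8: -6+16=10 >3, r--
l=0 r=7: -6+15=9 >3, r--
l=0 r=6: -6+11=5 >3, r--
l=0 r=5: -6+4=-2 <3, l++
l=1 r=5: -5+4=-1 <3, l++
l=2 r=5: -2+4=2 <3, l++
l=3 r=5: 2+4=6 >3, r--
l=3 r=4: 2+3=5 >3, r--

16 moves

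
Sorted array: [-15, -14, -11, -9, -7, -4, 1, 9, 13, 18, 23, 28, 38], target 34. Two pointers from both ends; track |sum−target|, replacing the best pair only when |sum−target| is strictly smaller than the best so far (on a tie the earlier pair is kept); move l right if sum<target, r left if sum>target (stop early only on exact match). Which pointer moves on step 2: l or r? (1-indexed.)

l=1 r=13: -15+38=23 d=11 *, l++
l=2 r=13: -14+38=24 d=10 *, l++

l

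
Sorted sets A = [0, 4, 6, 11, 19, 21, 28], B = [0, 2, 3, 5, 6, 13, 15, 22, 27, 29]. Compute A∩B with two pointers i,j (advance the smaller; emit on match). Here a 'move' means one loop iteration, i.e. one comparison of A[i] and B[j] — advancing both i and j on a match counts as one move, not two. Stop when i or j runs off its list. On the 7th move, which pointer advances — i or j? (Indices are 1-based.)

i

i=1 j=1: 0==0 emit, i++,j++
i=2 j=2: 4>2, j++
i=2 j=3: 4>3, j++
i=2 j=4: 4<5, i++
i=3 j=4: 6>5, j++
i=3 j=5: 6==6 emit, i++,j++
i=4 j=6: 11<13, i++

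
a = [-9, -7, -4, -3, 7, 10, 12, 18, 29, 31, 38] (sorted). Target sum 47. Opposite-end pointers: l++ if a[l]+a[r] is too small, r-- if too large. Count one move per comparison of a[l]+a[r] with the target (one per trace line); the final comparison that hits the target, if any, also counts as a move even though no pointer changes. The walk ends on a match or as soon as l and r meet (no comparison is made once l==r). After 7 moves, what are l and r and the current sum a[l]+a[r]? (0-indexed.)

l=6, r=9, sum=43

[0,10] -9+38=29 <47 → l++
[1,10] -7+38=31 <47 → l++
[2,10] -4+38=34 <47 → l++
[3,10] -3+38=35 <47 → l++
[4,10] 7+38=45 <47 → l++
[5,10] 10+38=48 >47 → r--
[5,9] 10+31=41 <47 → l++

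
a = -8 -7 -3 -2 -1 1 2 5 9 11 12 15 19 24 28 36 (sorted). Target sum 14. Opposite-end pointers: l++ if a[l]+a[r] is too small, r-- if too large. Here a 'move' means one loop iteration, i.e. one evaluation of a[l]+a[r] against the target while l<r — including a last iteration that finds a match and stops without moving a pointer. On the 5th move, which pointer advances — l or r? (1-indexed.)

[1,16] -8+36=28 >14 → r--
[1,15] -8+28=20 >14 → r--
[1,14] -8+24=16 >14 → r--
[1,13] -8+19=11 <14 → l++
[2,13] -7+19=12 <14 → l++

l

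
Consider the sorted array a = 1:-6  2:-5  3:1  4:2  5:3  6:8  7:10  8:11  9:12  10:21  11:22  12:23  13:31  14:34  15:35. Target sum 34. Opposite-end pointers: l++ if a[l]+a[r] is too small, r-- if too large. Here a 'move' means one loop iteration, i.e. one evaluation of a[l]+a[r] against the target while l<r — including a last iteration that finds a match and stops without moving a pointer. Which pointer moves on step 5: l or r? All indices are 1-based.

l

[1,15] -6+35=29 <34 → l++
[2,15] -5+35=30 <34 → l++
[3,15] 1+35=36 >34 → r--
[3,14] 1+34=35 >34 → r--
[3,13] 1+31=32 <34 → l++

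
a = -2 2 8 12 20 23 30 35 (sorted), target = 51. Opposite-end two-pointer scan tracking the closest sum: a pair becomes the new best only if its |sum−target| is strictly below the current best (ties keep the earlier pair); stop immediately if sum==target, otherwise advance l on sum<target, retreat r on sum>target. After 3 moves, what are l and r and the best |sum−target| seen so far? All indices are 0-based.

l=3, r=7, best |Δ|=8

[0,7] -2+35=33 d=18 * → l++
[1,7] 2+35=37 d=14 * → l++
[2,7] 8+35=43 d=8 * → l++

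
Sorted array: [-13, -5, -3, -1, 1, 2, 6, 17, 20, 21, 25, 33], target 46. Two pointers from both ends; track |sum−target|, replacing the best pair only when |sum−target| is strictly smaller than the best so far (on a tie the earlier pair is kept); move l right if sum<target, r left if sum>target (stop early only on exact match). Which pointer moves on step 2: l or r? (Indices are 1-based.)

l

l=1 r=12: -13+33=20 d=26 *, l++
l=2 r=12: -5+33=28 d=18 *, l++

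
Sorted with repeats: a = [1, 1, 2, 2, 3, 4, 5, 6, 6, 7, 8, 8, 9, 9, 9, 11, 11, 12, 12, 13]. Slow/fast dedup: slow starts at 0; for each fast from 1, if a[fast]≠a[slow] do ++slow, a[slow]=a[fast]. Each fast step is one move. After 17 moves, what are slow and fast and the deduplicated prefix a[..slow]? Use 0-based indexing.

slow=0 fast=1: a[fast]=1=a[slow] dup, fast++
slow=0 fast=2: a[fast]=2≠a[slow]=1 write a[1]=2, slow++,fast++
slow=1 fast=3: a[fast]=2=a[slow] dup, fast++
slow=1 fast=4: a[fast]=3≠a[slow]=2 write a[2]=3, slow++,fast++
slow=2 fast=5: a[fast]=4≠a[slow]=3 write a[3]=4, slow++,fast++
slow=3 fast=6: a[fast]=5≠a[slow]=4 write a[4]=5, slow++,fast++
slow=4 fast=7: a[fast]=6≠a[slow]=5 write a[5]=6, slow++,fast++
slow=5 fast=8: a[fast]=6=a[slow] dup, fast++
slow=5 fast=9: a[fast]=7≠a[slow]=6 write a[6]=7, slow++,fast++
slow=6 fast=10: a[fast]=8≠a[slow]=7 write a[7]=8, slow++,fast++
slow=7 fast=11: a[fast]=8=a[slow] dup, fast++
slow=7 fast=12: a[fast]=9≠a[slow]=8 write a[8]=9, slow++,fast++
slow=8 fast=13: a[fast]=9=a[slow] dup, fast++
slow=8 fast=14: a[fast]=9=a[slow] dup, fast++
slow=8 fast=15: a[fast]=11≠a[slow]=9 write a[9]=11, slow++,fast++
slow=9 fast=16: a[fast]=11=a[slow] dup, fast++
slow=9 fast=17: a[fast]=12≠a[slow]=11 write a[10]=12, slow++,fast++

slow=10, fast=18, prefix=[1, 2, 3, 4, 5, 6, 7, 8, 9, 11, 12]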